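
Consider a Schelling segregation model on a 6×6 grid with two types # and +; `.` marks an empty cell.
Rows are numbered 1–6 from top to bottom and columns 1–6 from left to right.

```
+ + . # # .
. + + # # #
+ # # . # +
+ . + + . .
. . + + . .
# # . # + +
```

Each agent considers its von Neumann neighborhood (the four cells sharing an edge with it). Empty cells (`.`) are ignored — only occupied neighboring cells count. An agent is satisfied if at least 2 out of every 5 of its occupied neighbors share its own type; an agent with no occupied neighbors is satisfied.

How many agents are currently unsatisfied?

Row 1: (1,1)+ 1/1 ok · (1,2)+ 2/2 ok · (1,4)# 2/2 ok · (1,5)# 2/2 ok
Row 2: (2,2)+ 2/3 ok · (2,3)+ 1/3 unhappy · (2,4)# 2/3 ok · (2,5)# 4/4 ok · (2,6)# 1/2 ok
Row 3: (3,1)+ 1/2 ok · (3,2)# 1/3 unhappy · (3,3)# 1/3 unhappy · (3,5)# 1/2 ok · (3,6)+ 0/2 unhappy
Row 4: (4,1)+ 1/1 ok · (4,3)+ 2/3 ok · (4,4)+ 2/2 ok
Row 5: (5,3)+ 2/2 ok · (5,4)+ 2/3 ok
Row 6: (6,1)# 1/1 ok · (6,2)# 1/1 ok · (6,4)# 0/2 unhappy · (6,5)+ 1/2 ok · (6,6)+ 1/1 ok
Unsatisfied: (2,3), (3,2), (3,3), (3,6), (6,4) — 5 in total.

5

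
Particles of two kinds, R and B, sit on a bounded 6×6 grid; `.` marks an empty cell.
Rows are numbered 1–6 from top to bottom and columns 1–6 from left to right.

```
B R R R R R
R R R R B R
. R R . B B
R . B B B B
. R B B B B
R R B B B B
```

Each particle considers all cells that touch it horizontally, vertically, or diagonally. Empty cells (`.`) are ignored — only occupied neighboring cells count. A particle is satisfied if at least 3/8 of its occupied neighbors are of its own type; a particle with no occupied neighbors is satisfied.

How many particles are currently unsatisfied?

Row 1: (1,1)B 0/3 ✗ · (1,2)R 4/5 ✓ · (1,3)R 5/5 ✓ · (1,4)R 4/5 ✓ · (1,5)R 4/5 ✓ · (1,6)R 2/3 ✓
Row 2: (2,1)R 3/4 ✓ · (2,2)R 6/7 ✓ · (2,3)R 7/7 ✓ · (2,4)R 5/7 ✓ · (2,5)B 2/7 ✗ · (2,6)R 2/5 ✓
Row 3: (3,2)R 5/6 ✓ · (3,3)R 4/6 ✓ · (3,5)B 5/7 ✓ · (3,6)B 4/5 ✓
Row 4: (4,1)R 2/2 ✓ · (4,3)B 3/6 ✓ · (4,4)B 6/7 ✓ · (4,5)B 7/7 ✓ · (4,6)B 5/5 ✓
Row 5: (5,2)R 3/6 ✓ · (5,3)B 5/7 ✓ · (5,4)B 8/8 ✓ · (5,5)B 8/8 ✓ · (5,6)B 5/5 ✓
Row 6: (6,1)R 2/2 ✓ · (6,2)R 2/4 ✓ · (6,3)B 3/5 ✓ · (6,4)B 5/5 ✓ · (6,5)B 5/5 ✓ · (6,6)B 3/3 ✓
Unsatisfied: (1,1), (2,5) — 2 in total.

2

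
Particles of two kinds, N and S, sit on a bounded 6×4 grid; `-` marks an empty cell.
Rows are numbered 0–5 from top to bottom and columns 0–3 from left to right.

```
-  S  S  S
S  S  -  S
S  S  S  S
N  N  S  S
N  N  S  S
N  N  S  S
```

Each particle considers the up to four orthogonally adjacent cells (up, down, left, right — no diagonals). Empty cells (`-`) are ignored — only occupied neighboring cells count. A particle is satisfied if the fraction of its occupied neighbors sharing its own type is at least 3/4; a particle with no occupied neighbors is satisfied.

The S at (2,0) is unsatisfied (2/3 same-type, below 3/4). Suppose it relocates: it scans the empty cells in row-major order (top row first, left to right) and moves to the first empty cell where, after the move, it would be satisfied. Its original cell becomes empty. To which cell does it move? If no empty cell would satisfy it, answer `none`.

Vacating (2,0). Empty cells in order:
  (0,0): 2/2 same-type → satisfied — stop here.

(0,0)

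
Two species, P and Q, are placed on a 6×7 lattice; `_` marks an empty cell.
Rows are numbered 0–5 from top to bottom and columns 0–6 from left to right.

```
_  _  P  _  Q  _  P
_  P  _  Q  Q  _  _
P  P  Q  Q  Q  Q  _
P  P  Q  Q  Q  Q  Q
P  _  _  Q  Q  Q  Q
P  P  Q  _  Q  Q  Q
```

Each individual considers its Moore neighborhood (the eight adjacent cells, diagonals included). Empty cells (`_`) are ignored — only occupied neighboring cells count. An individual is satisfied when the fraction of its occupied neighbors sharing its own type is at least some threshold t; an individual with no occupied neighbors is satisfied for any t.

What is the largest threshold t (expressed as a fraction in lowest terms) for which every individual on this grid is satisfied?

(0,2)P 1/2
(0,4)Q 2/2
(0,6)P — no occupied neighbors
(1,1)P 3/4
(1,3)Q 5/6
(1,4)Q 5/5
(2,0)P 4/4
(2,1)P 4/6
(2,2)Q 4/7
(2,3)Q 7/7
(2,4)Q 7/7
(2,5)Q 5/5
(3,0)P 4/4
(3,1)P 4/6
(3,2)Q 4/6
(3,3)Q 7/7
(3,4)Q 8/8
(3,5)Q 7/7
(3,6)Q 4/4
(4,0)P 4/4
(4,3)Q 6/6
(4,4)Q 7/7
(4,5)Q 8/8
(4,6)Q 5/5
(5,0)P 2/2
(5,1)P 2/3
(5,2)Q 1/2
(5,4)Q 4/4
(5,5)Q 5/5
(5,6)Q 3/3
The smallest same-type fraction is 1/2 at (0,2), which reduces to 1/2. Any threshold above that leaves this individual unsatisfied.

1/2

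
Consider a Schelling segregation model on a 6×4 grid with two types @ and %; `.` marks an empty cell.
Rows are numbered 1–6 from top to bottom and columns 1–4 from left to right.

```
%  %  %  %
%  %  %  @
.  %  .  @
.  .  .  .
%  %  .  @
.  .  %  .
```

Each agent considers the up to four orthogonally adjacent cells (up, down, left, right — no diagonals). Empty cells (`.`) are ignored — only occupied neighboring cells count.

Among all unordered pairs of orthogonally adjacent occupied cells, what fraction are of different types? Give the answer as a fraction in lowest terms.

Scan each occupied cell's neighbors to the right and below so each pair is counted once.
Row 1: %(1,1)–%(1,2)= %(1,1)–%(2,1)= %(1,2)–%(1,3)= %(1,2)–%(2,2)= %(1,3)–%(1,4)= %(1,3)–%(2,3)= %(1,4)–@(2,4)≠  → 1/7 unlike.
Row 2: %(2,1)–%(2,2)= %(2,2)–%(2,3)= %(2,2)–%(3,2)= %(2,3)–@(2,4)≠ @(2,4)–@(3,4)=  → 1/5 unlike.
Row 5: %(5,1)–%(5,2)=  → 0/1 unlike.
Total adjacent occupied pairs: 13; unlike-type pairs: 2.
2/13 is already in lowest terms.

2/13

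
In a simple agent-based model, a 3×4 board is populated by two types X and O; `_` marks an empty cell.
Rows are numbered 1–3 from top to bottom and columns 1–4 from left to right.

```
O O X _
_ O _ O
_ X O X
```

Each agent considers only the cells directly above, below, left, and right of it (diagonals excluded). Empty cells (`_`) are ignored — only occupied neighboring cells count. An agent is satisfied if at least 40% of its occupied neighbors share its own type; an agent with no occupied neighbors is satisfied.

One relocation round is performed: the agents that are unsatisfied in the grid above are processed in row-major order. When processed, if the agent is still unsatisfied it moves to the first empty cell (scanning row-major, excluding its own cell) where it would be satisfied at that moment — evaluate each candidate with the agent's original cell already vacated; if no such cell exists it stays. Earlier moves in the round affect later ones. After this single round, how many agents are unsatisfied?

0

Initially unsatisfied (in order): (1,3), (2,4), (3,2), (3,3), (3,4).
  (1,3) → (3,1).
  (2,4) → (1,3).
  (3,2) → (2,4).
  (3,3) → (1,4).
  (3,4): now satisfied by earlier moves; stays.
Resulting grid:
O O O O
_ O _ X
X _ _ X
All satisfied now.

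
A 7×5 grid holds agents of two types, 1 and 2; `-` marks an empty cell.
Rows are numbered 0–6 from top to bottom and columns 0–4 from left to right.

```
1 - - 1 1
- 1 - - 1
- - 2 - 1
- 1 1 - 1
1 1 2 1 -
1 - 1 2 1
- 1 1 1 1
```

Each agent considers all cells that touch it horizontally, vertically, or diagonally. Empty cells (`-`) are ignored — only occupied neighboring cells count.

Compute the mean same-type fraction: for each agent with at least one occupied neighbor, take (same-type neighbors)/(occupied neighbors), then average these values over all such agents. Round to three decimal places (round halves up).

(0,0)1 1/1
(0,3)1 2/2
(0,4)1 2/2
(1,1)1 1/2
(1,4)1 3/3
(2,2)2 0/3
(2,4)1 2/2
(3,1)1 3/5
(3,2)1 3/5
(3,4)1 2/2
(4,0)1 3/3
(4,1)1 5/6
(4,2)2 1/6
(4,3)1 4/6
(5,0)1 3/3
(5,2)1 5/7
(5,3)2 1/7
(5,4)1 3/4
(6,1)1 3/3
(6,2)1 3/4
(6,3)1 4/5
(6,4)1 2/3
Sum over 22 agents: 1/1 + 2/2 + 2/2 + 1/2 + 3/3 + 0/3 + 2/2 + 3/5 + 3/5 + 2/2 + 3/3 + 5/6 + 1/6 + 4/6 + 3/3 + 5/7 + 1/7 + 3/4 + 3/3 + 3/4 + 4/5 + 2/3 = 340/21; mean = 340/21 ÷ 22 = 170/231 = 0.735930… → 0.736.

0.736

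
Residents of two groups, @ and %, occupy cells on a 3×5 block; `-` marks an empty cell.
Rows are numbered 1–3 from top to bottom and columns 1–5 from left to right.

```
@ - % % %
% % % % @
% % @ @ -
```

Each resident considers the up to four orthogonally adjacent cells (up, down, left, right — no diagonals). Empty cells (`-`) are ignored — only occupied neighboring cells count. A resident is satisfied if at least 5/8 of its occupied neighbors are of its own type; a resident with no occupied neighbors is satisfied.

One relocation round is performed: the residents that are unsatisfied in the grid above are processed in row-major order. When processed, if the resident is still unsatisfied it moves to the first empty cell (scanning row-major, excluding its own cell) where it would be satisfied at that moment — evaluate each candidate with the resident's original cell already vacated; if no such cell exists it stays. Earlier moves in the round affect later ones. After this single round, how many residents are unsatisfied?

1

Initially unsatisfied (in order): (1,1), (1,5), (2,4), (2,5), (3,3), (3,4).
  (1,1) → (3,5).
  (1,5) → (1,1).
  (2,4) → (1,2).
  (2,5): now satisfied by earlier moves; stays.
  (3,3): no empty cell satisfies it; stays.
  (3,4): now satisfied by earlier moves; stays.
Resulting grid:
% % % % -
% % % - @
% % @ @ @
Unsatisfied now: (3,3).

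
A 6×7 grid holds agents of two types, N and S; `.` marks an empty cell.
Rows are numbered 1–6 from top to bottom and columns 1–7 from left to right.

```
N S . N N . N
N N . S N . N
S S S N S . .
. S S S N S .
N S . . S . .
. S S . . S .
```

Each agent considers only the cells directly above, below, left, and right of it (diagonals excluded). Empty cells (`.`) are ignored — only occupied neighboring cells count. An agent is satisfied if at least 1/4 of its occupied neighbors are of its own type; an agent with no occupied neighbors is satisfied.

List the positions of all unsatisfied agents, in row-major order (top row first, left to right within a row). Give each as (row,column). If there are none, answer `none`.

Row 1: (1,1)N 1/2 satisfied · (1,2)S 0/2 not · (1,4)N 1/2 satisfied · (1,5)N 2/2 satisfied · (1,7)N 1/1 satisfied
Row 2: (2,1)N 2/3 satisfied · (2,2)N 1/3 satisfied · (2,4)S 0/3 not · (2,5)N 1/3 satisfied · (2,7)N 1/1 satisfied
Row 3: (3,1)S 1/2 satisfied · (3,2)S 3/4 satisfied · (3,3)S 2/3 satisfied · (3,4)N 0/4 not · (3,5)S 0/3 not
Row 4: (4,2)S 3/3 satisfied · (4,3)S 3/3 satisfied · (4,4)S 1/3 satisfied · (4,5)N 0/4 not · (4,6)S 0/1 not
Row 5: (5,1)N 0/1 not · (5,2)S 2/3 satisfied · (5,5)S 0/1 not
Row 6: (6,2)S 2/2 satisfied · (6,3)S 1/1 satisfied · (6,6)S 0/0 satisfied

(1,2), (2,4), (3,4), (3,5), (4,5), (4,6), (5,1), (5,5)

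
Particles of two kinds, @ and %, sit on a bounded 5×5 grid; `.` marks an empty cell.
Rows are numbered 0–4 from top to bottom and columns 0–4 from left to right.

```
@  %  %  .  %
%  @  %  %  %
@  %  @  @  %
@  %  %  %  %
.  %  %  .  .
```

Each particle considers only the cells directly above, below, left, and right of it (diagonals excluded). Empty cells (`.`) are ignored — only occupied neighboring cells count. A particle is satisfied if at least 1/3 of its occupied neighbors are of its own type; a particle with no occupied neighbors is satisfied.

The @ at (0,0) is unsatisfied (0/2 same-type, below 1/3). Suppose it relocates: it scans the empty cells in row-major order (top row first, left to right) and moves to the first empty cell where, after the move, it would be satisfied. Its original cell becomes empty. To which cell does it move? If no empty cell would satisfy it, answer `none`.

(4,0)

Vacating (0,0). Empty cells in order:
  (0,3): 0/3 same-type → still unsatisfied.
  (4,0): 1/2 same-type → satisfied — stop here.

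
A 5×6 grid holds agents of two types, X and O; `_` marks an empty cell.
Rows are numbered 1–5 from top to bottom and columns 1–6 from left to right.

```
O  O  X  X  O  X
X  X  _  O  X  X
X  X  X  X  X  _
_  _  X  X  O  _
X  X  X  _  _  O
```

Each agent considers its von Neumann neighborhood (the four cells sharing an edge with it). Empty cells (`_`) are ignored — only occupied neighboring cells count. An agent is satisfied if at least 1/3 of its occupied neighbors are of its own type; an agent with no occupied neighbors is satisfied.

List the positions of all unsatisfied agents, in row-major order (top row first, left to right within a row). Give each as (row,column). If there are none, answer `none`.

(1,5), (2,4), (4,5)

(1,1)O 1/2 satisfied
(1,2)O 1/3 satisfied
(1,3)X 1/2 satisfied
(1,4)X 1/3 satisfied
(1,5)O 0/3 not
(1,6)X 1/2 satisfied
(2,1)X 2/3 satisfied
(2,2)X 2/3 satisfied
(2,4)O 0/3 not
(2,5)X 2/4 satisfied
(2,6)X 2/2 satisfied
(3,1)X 2/2 satisfied
(3,2)X 3/3 satisfied
(3,3)X 3/3 satisfied
(3,4)X 3/4 satisfied
(3,5)X 2/3 satisfied
(4,3)X 3/3 satisfied
(4,4)X 2/3 satisfied
(4,5)O 0/2 not
(5,1)X 1/1 satisfied
(5,2)X 2/2 satisfied
(5,3)X 2/2 satisfied
(5,6)O 0/0 satisfied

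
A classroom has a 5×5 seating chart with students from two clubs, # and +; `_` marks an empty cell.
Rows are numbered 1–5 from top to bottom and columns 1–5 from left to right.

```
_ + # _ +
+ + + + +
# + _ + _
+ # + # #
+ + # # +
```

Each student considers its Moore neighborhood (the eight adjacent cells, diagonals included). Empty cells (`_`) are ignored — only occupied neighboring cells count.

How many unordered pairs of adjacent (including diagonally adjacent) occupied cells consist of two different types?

Scan each occupied cell's neighbors to the right and below (and the two forward diagonals) so each pair is counted once.
Row 1: +(1,2)–#(1,3)≠ +(1,2)–+(2,2)= +(1,2)–+(2,3)= +(1,2)–+(2,1)= #(1,3)–+(2,3)≠ #(1,3)–+(2,4)≠ #(1,3)–+(2,2)≠ +(1,5)–+(2,5)= +(1,5)–+(2,4)=  → 4/9 unlike.
Row 2: +(2,1)–+(2,2)= +(2,1)–#(3,1)≠ +(2,1)–+(3,2)= +(2,2)–+(2,3)= +(2,2)–+(3,2)= +(2,2)–#(3,1)≠ +(2,3)–+(2,4)= +(2,3)–+(3,4)= +(2,3)–+(3,2)= +(2,4)–+(2,5)= +(2,4)–+(3,4)= +(2,5)–+(3,4)=  → 2/12 unlike.
Row 3: #(3,1)–+(3,2)≠ #(3,1)–+(4,1)≠ #(3,1)–#(4,2)= +(3,2)–#(4,2)≠ +(3,2)–+(4,3)= +(3,2)–+(4,1)= +(3,4)–#(4,4)≠ +(3,4)–#(4,5)≠ +(3,4)–+(4,3)=  → 5/9 unlike.
Row 4: +(4,1)–#(4,2)≠ +(4,1)–+(5,1)= +(4,1)–+(5,2)= #(4,2)–+(4,3)≠ #(4,2)–+(5,2)≠ #(4,2)–#(5,3)= #(4,2)–+(5,1)≠ +(4,3)–#(4,4)≠ +(4,3)–#(5,3)≠ +(4,3)–#(5,4)≠ +(4,3)–+(5,2)= #(4,4)–#(4,5)= #(4,4)–#(5,4)= #(4,4)–+(5,5)≠ #(4,4)–#(5,3)= #(4,5)–+(5,5)≠ #(4,5)–#(5,4)=  → 9/17 unlike.
Row 5: +(5,1)–+(5,2)= +(5,2)–#(5,3)≠ #(5,3)–#(5,4)= #(5,4)–+(5,5)≠  → 2/4 unlike.
Total adjacent occupied pairs: 51; unlike-type pairs: 22.

22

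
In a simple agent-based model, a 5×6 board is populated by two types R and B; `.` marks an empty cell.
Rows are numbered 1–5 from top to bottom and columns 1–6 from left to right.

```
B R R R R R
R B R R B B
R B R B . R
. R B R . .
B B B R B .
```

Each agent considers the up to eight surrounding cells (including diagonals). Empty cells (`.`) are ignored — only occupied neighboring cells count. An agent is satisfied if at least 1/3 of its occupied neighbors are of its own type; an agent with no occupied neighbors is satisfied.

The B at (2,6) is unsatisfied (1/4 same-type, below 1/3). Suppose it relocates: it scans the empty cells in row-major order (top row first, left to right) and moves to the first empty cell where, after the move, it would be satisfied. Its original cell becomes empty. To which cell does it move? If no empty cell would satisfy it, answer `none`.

Vacating (2,6). Empty cells in order:
  (3,5): 2/5 same-type → satisfied — stop here.

(3,5)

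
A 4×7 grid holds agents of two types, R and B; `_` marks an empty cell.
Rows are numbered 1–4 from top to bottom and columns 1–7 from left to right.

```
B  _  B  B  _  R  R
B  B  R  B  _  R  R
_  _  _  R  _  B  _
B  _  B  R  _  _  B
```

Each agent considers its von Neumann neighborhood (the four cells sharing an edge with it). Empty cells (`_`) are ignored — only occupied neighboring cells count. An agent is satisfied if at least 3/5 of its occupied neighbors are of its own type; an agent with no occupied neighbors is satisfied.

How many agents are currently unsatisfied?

(1,1)B 1/1 ✓
(1,3)B 1/2 ✗
(1,4)B 2/2 ✓
(1,6)R 2/2 ✓
(1,7)R 2/2 ✓
(2,1)B 2/2 ✓
(2,2)B 1/2 ✗
(2,3)R 0/3 ✗
(2,4)B 1/3 ✗
(2,6)R 2/3 ✓
(2,7)R 2/2 ✓
(3,4)R 1/2 ✗
(3,6)B 0/1 ✗
(4,1)B 0/0 ✓
(4,3)B 0/1 ✗
(4,4)R 1/2 ✗
(4,7)B 0/0 ✓
Unsatisfied: (1,3), (2,2), (2,3), (2,4), (3,4), (3,6), (4,3), (4,4) — 8 in total.

8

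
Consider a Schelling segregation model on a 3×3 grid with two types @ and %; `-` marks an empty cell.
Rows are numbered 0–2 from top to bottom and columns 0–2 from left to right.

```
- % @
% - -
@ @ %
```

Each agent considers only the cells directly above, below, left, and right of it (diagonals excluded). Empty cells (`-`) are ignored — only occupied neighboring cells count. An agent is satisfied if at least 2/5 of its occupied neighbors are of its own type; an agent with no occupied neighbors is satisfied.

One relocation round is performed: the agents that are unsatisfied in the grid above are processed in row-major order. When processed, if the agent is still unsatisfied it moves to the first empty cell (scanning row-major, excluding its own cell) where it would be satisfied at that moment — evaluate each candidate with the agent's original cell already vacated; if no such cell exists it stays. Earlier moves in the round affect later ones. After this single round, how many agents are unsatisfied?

Initially unsatisfied (in order): (0,1), (0,2), (1,0), (2,2).
  (0,1) → (0,0).
  (0,2): now satisfied by earlier moves; stays.
  (1,0): now satisfied by earlier moves; stays.
  (2,2) → (0,1).
Resulting grid:
% % @
% - -
@ @ -
Unsatisfied now: (0,2).

1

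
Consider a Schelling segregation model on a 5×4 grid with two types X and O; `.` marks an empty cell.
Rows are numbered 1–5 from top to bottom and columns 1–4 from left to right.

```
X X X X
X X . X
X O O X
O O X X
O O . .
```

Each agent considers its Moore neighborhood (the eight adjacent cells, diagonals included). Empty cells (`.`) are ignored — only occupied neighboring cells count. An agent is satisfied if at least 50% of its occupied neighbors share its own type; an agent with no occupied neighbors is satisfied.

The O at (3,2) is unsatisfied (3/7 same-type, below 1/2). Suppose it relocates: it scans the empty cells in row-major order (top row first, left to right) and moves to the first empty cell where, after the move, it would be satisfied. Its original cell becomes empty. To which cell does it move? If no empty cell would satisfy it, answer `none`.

Vacating (3,2). Empty cells in order:
  (2,3): 1/7 same-type → still unsatisfied.
  (5,3): 2/4 same-type → satisfied — stop here.

(5,3)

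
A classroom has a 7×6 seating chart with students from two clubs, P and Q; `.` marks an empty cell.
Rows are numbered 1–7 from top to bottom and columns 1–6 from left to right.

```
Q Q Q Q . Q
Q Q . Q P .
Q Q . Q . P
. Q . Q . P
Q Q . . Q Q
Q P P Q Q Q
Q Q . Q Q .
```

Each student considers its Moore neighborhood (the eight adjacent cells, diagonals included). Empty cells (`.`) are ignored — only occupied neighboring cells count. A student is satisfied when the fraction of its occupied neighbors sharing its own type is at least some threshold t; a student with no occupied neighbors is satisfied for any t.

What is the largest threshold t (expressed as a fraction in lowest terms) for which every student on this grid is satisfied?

0/1

(1,1)Q 3/3
(1,2)Q 4/4
(1,3)Q 4/4
(1,4)Q 2/3
(1,6)Q 0/1
(2,1)Q 5/5
(2,2)Q 6/6
(2,4)Q 3/4
(2,5)P 1/5
(3,1)Q 4/4
(3,2)Q 4/4
(3,4)Q 2/3
(3,6)P 2/2
(4,2)Q 4/4
(4,4)Q 2/2
(4,6)P 1/3
(5,1)Q 3/4
(5,2)Q 3/5
(5,5)Q 5/6
(5,6)Q 3/4
(6,1)Q 4/5
(6,2)P 1/6
(6,3)P 1/5
(6,4)Q 4/5
(6,5)Q 6/6
(6,6)Q 4/4
(7,1)Q 2/3
(7,2)Q 2/4
(7,4)Q 3/4
(7,5)Q 4/4
The smallest same-type fraction is 0/1 at (1,6), which reduces to 0/1. Any threshold above that leaves this student unsatisfied.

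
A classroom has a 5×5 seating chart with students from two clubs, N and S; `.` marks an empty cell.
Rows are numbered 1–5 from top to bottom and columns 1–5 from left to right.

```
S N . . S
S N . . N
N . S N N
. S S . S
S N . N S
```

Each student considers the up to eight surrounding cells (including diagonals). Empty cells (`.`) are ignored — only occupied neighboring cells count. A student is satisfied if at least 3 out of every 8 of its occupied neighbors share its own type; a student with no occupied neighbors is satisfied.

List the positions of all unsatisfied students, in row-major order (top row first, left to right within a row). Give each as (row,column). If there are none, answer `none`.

(1,1), (1,2), (1,5), (2,1), (3,1), (4,5), (5,2), (5,4)

Row 1: (1,1)S 1/3 unhappy · (1,2)N 1/3 unhappy · (1,5)S 0/1 unhappy
Row 2: (2,1)S 1/4 unhappy · (2,2)N 2/5 ok · (2,5)N 2/3 ok
Row 3: (3,1)N 1/3 unhappy · (3,3)S 2/4 ok · (3,4)N 2/5 ok · (3,5)N 2/3 ok
Row 4: (4,2)S 3/5 ok · (4,3)S 2/5 ok · (4,5)S 1/4 unhappy
Row 5: (5,1)S 1/2 ok · (5,2)N 0/3 unhappy · (5,4)N 0/3 unhappy · (5,5)S 1/2 ok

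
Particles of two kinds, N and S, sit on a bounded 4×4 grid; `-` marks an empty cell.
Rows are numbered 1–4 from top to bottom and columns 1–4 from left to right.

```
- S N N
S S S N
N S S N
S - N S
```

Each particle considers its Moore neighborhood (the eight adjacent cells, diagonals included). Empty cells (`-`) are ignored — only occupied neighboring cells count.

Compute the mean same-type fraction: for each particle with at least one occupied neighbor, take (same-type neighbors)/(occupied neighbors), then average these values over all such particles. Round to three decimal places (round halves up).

0.511

(1,2)S 3/4
(1,3)N 2/5
(1,4)N 2/3
(2,1)S 3/4
(2,2)S 5/7
(2,3)S 4/8
(2,4)N 3/5
(3,1)N 0/4
(3,2)S 5/7
(3,3)S 4/7
(3,4)N 2/5
(4,1)S 1/2
(4,3)N 1/4
(4,4)S 1/3
Sum over 14 particles: 3/4 + 2/5 + 2/3 + 3/4 + 5/7 + 4/8 + 3/5 + 0/4 + 5/7 + 4/7 + 2/5 + 1/2 + 1/4 + 1/3 = 143/20; mean = 143/20 ÷ 14 = 143/280 = 0.510714… → 0.511.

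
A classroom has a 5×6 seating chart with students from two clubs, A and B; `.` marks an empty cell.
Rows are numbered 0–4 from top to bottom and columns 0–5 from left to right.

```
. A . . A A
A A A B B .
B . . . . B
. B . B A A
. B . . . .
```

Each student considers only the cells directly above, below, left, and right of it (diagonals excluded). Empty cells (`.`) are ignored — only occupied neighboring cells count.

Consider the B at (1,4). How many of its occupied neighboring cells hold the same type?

Occupied neighbors of (1,4): (0,4)=A, (1,3)=B.
Same type (B): 1 of 2.

1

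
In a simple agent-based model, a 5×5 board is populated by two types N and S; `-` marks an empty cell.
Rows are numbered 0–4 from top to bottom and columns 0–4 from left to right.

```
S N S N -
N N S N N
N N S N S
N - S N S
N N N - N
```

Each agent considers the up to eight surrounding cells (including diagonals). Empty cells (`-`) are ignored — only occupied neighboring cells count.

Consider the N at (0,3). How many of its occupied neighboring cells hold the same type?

Occupied neighbors of (0,3): (0,2)=S, (1,2)=S, (1,3)=N, (1,4)=N.
Same type (N): 2 of 4.

2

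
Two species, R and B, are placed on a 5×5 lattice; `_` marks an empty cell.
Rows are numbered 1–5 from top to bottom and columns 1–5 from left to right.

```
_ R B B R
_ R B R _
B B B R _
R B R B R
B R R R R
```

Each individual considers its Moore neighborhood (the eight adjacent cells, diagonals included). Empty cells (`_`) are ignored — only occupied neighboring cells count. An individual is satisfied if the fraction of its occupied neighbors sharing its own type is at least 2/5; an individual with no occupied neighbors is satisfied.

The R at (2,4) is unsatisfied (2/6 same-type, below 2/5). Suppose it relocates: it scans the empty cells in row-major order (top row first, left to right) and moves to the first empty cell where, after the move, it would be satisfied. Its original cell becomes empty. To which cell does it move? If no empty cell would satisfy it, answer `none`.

Vacating (2,4). Empty cells in order:
  (1,1): 2/2 same-type → satisfied — stop here.

(1,1)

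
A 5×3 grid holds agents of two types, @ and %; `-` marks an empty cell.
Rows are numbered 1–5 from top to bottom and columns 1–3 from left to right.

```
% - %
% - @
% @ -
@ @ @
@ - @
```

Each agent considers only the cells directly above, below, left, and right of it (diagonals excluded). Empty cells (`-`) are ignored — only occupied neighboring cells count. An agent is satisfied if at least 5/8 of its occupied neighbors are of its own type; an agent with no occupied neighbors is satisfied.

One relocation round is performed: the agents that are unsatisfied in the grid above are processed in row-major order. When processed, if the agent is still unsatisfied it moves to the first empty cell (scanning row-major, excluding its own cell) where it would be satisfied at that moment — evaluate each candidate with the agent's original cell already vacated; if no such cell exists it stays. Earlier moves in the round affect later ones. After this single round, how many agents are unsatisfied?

Initially unsatisfied (in order): (1,3), (2,3), (3,1), (3,2).
  (1,3) → (1,2).
  (2,3): now satisfied by earlier moves; stays.
  (3,1): no empty cell satisfies it; stays.
  (3,2) → (3,3).
Resulting grid:
% % -
% - @
% - @
@ @ @
@ - @
Unsatisfied now: (3,1).

1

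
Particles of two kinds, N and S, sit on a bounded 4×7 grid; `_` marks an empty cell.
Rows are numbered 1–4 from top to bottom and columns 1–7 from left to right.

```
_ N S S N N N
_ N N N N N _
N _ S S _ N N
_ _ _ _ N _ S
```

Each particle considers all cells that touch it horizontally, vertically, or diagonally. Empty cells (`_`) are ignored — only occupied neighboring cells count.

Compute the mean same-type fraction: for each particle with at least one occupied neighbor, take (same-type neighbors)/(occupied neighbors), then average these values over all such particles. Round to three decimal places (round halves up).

Row 1: (1,2)N 2/3 · (1,3)S 1/5 · (1,4)S 1/5 · (1,5)N 4/5 · (1,6)N 4/4 · (1,7)N 2/2
Row 2: (2,2)N 3/5 · (2,3)N 3/7 · (2,4)N 3/7 · (2,5)N 5/7 · (2,6)N 6/6
Row 3: (3,1)N 1/1 · (3,3)S 1/4 · (3,4)S 1/5 · (3,6)N 4/5 · (3,7)N 2/3
Row 4: (4,5)N 1/2 · (4,7)S 0/2
Sum over 18 particles: 2/3 + 1/5 + 1/5 + 4/5 + 4/4 + 2/2 + 3/5 + 3/7 + 3/7 + 5/7 + 6/6 + 1/1 + 1/4 + 1/5 + 4/5 + 2/3 + 1/2 + 0/2 = 4391/420; mean = 4391/420 ÷ 18 = 4391/7560 = 0.580820… → 0.581.

0.581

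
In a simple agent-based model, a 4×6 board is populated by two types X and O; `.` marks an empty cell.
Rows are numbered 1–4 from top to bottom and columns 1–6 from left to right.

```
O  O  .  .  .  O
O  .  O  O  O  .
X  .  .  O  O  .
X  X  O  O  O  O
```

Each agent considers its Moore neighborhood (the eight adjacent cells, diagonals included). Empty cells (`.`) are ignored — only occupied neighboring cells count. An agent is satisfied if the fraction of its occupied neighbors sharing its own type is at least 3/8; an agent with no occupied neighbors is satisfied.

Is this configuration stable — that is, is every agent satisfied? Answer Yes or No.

Yes

Row 1: (1,1)O 2/2 ✓ · (1,2)O 3/3 ✓ · (1,6)O 1/1 ✓
Row 2: (2,1)O 2/3 ✓ · (2,3)O 3/3 ✓ · (2,4)O 4/4 ✓ · (2,5)O 4/4 ✓
Row 3: (3,1)X 2/3 ✓ · (3,4)O 7/7 ✓ · (3,5)O 6/6 ✓
Row 4: (4,1)X 2/2 ✓ · (4,2)X 2/3 ✓ · (4,3)O 2/3 ✓ · (4,4)O 4/4 ✓ · (4,5)O 4/4 ✓ · (4,6)O 2/2 ✓
All meet the threshold, so the configuration is stable.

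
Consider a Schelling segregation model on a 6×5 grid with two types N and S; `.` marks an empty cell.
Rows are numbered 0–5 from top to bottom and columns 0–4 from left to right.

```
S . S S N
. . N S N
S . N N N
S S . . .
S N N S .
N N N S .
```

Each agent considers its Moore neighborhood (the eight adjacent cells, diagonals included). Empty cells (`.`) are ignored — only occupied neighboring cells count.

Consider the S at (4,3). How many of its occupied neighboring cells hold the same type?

1

Occupied neighbors of (4,3): (4,2)=N, (5,2)=N, (5,3)=S.
Same type (S): 1 of 3.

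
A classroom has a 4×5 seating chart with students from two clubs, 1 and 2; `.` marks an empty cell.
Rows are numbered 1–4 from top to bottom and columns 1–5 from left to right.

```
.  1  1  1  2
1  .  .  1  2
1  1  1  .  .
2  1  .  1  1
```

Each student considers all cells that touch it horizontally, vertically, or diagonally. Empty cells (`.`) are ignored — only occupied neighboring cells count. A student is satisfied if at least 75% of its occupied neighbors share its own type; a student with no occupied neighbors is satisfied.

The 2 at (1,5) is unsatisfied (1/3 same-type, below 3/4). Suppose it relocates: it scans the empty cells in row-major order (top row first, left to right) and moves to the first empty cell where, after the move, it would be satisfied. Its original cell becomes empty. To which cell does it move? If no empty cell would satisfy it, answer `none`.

Vacating (1,5). Empty cells in order:
  (1,1): 0/2 same-type → still unsatisfied.
  (2,2): 0/6 same-type → still unsatisfied.
  (2,3): 0/6 same-type → still unsatisfied.
  (3,4): 1/5 same-type → still unsatisfied.
  (3,5): 1/4 same-type → still unsatisfied.
  (4,3): 0/4 same-type → still unsatisfied.

none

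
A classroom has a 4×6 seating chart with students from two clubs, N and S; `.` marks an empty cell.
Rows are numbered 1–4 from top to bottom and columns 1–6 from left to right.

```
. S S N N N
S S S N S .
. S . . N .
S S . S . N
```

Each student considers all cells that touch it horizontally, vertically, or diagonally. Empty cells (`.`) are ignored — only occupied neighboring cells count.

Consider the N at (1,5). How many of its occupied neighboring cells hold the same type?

Occupied neighbors of (1,5): (1,4)=N, (1,6)=N, (2,4)=N, (2,5)=S.
Same type (N): 3 of 4.

3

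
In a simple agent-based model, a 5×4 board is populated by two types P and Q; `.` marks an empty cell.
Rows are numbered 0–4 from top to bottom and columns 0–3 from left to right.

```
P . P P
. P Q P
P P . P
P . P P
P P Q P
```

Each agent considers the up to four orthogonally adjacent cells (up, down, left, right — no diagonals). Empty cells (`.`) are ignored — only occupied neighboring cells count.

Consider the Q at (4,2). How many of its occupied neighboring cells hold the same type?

Occupied neighbors of (4,2): (3,2)=P, (4,1)=P, (4,3)=P.
Same type (Q): 0 of 3.

0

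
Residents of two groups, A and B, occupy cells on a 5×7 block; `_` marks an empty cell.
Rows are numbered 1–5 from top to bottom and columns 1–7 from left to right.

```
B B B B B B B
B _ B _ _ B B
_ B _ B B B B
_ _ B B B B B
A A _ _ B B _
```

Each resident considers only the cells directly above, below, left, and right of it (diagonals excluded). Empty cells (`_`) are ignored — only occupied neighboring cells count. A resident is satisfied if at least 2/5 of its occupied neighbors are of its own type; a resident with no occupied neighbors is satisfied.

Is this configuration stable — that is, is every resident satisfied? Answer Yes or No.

Yes

Row 1: (1,1)B 2/2 ✓ · (1,2)B 2/2 ✓ · (1,3)B 3/3 ✓ · (1,4)B 2/2 ✓ · (1,5)B 2/2 ✓ · (1,6)B 3/3 ✓ · (1,7)B 2/2 ✓
Row 2: (2,1)B 1/1 ✓ · (2,3)B 1/1 ✓ · (2,6)B 3/3 ✓ · (2,7)B 3/3 ✓
Row 3: (3,2)B 0/0 ✓ · (3,4)B 2/2 ✓ · (3,5)B 3/3 ✓ · (3,6)B 4/4 ✓ · (3,7)B 3/3 ✓
Row 4: (4,3)B 1/1 ✓ · (4,4)B 3/3 ✓ · (4,5)B 4/4 ✓ · (4,6)B 4/4 ✓ · (4,7)B 2/2 ✓
Row 5: (5,1)A 1/1 ✓ · (5,2)A 1/1 ✓ · (5,5)B 2/2 ✓ · (5,6)B 2/2 ✓
All meet the threshold, so the configuration is stable.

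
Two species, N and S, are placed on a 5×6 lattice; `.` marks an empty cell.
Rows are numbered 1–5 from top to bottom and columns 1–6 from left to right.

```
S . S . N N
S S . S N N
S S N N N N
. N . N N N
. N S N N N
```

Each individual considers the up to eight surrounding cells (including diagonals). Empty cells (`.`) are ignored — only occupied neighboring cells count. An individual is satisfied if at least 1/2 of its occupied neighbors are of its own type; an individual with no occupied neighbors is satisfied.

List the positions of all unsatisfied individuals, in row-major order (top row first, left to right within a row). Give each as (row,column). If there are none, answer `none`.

Row 1: (1,1)S 2/2 ok · (1,3)S 2/2 ok · (1,5)N 3/4 ok · (1,6)N 3/3 ok
Row 2: (2,1)S 4/4 ok · (2,2)S 5/6 ok · (2,4)S 1/6 unhappy · (2,5)N 6/7 ok · (2,6)N 5/5 ok
Row 3: (3,1)S 3/4 ok · (3,2)S 3/5 ok · (3,3)N 3/6 ok · (3,4)N 5/6 ok · (3,5)N 7/8 ok · (3,6)N 5/5 ok
Row 4: (4,2)N 2/5 unhappy · (4,4)N 6/7 ok · (4,5)N 8/8 ok · (4,6)N 5/5 ok
Row 5: (5,2)N 1/2 ok · (5,3)S 0/4 unhappy · (5,4)N 3/4 ok · (5,5)N 5/5 ok · (5,6)N 3/3 ok

(2,4), (4,2), (5,3)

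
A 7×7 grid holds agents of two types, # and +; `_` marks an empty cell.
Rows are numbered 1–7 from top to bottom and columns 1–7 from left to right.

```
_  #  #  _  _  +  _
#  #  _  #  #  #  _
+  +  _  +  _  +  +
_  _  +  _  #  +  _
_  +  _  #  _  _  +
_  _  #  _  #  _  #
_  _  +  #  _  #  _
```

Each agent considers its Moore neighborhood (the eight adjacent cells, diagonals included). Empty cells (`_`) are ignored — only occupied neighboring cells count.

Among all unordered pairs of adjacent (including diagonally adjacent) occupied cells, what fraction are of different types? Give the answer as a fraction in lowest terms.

Scan each occupied cell's neighbors to the right and below (and the two forward diagonals) so each pair is counted once.
Row 1: #(1,2)–#(1,3)= #(1,2)–#(2,2)= #(1,2)–#(2,1)= #(1,3)–#(2,4)= #(1,3)–#(2,2)= +(1,6)–#(2,6)≠ +(1,6)–#(2,5)≠  → 2/7 unlike.
Row 2: #(2,1)–#(2,2)= #(2,1)–+(3,1)≠ #(2,1)–+(3,2)≠ #(2,2)–+(3,2)≠ #(2,2)–+(3,1)≠ #(2,4)–#(2,5)= #(2,4)–+(3,4)≠ #(2,5)–#(2,6)= #(2,5)–+(3,6)≠ #(2,5)–+(3,4)≠ #(2,6)–+(3,6)≠ #(2,6)–+(3,7)≠  → 9/12 unlike.
Row 3: +(3,1)–+(3,2)= +(3,2)–+(4,3)= +(3,4)–#(4,5)≠ +(3,4)–+(4,3)= +(3,6)–+(3,7)= +(3,6)–+(4,6)= +(3,6)–#(4,5)≠ +(3,7)–+(4,6)=  → 2/8 unlike.
Row 4: +(4,3)–#(5,4)≠ +(4,3)–+(5,2)= #(4,5)–+(4,6)≠ #(4,5)–#(5,4)= +(4,6)–+(5,7)=  → 2/5 unlike.
Row 5: +(5,2)–#(6,3)≠ #(5,4)–#(6,5)= #(5,4)–#(6,3)= +(5,7)–#(6,7)≠  → 2/4 unlike.
Row 6: #(6,3)–+(7,3)≠ #(6,3)–#(7,4)= #(6,5)–#(7,6)= #(6,5)–#(7,4)= #(6,7)–#(7,6)=  → 1/5 unlike.
Row 7: +(7,3)–#(7,4)≠  → 1/1 unlike.
Total adjacent occupied pairs: 42; unlike-type pairs: 19.
19/42 is already in lowest terms.

19/42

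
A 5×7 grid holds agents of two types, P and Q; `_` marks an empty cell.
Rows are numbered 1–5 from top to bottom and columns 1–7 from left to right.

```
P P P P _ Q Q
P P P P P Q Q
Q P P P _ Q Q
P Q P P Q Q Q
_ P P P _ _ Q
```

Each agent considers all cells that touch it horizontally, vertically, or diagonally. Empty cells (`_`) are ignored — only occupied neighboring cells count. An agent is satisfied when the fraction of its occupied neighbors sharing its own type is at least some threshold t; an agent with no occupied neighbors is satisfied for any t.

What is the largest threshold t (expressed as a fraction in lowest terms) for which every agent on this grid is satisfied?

Row 1: (1,1)P 3/3 · (1,2)P 5/5 · (1,3)P 5/5 · (1,4)P 4/4 · (1,6)Q 3/4 · (1,7)Q 3/3
Row 2: (2,1)P 4/5 · (2,2)P 7/8 · (2,3)P 8/8 · (2,4)P 6/6 · (2,5)P 3/6 · (2,6)Q 5/6 · (2,7)Q 5/5
Row 3: (3,1)Q 1/5 · (3,2)P 6/8 · (3,3)P 7/8 · (3,4)P 6/7 · (3,6)Q 6/7 · (3,7)Q 5/5
Row 4: (4,1)P 2/4 · (4,2)Q 1/7 · (4,3)P 7/8 · (4,4)P 5/6 · (4,5)Q 2/5 · (4,6)Q 5/5 · (4,7)Q 4/4
Row 5: (5,2)P 3/4 · (5,3)P 4/5 · (5,4)P 3/4 · (5,7)Q 2/2
The smallest same-type fraction is 1/7 at (4,2), which reduces to 1/7. Any threshold above that leaves this agent unsatisfied.

1/7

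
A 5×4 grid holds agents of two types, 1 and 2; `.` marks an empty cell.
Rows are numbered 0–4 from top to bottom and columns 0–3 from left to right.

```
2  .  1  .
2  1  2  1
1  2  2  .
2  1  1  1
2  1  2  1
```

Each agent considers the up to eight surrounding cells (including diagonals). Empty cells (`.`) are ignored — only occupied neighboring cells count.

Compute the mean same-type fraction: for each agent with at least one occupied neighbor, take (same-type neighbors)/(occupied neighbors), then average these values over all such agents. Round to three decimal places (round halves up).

0.419

(0,0)2 1/2
(0,2)1 2/3
(1,0)2 2/4
(1,1)1 2/7
(1,2)2 2/5
(1,3)1 1/3
(2,0)1 2/5
(2,1)2 4/8
(2,2)2 2/7
(3,0)2 2/5
(3,1)1 3/8
(3,2)1 4/7
(3,3)1 2/4
(4,0)2 1/3
(4,1)1 2/5
(4,2)2 0/5
(4,3)1 2/3
Sum over 17 agents: 1/2 + 2/3 + 2/4 + 2/7 + 2/5 + 1/3 + 2/5 + 4/8 + 2/7 + 2/5 + 3/8 + 4/7 + 2/4 + 1/3 + 2/5 + 0/5 + 2/3 = 1993/280; mean = 1993/280 ÷ 17 = 1993/4760 = 0.418697… → 0.419.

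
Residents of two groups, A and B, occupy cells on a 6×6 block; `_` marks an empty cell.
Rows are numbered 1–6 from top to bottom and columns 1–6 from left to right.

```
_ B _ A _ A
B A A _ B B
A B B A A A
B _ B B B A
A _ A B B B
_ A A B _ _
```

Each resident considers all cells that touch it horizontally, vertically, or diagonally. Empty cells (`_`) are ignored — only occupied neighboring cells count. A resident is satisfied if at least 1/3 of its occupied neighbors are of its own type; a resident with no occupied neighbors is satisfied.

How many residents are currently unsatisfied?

5

(1,2)B 1/3 ok
(1,4)A 1/2 ok
(1,6)A 0/2 unhappy
(2,1)B 2/4 ok
(2,2)A 2/6 ok
(2,3)A 3/6 ok
(2,5)B 1/6 unhappy
(2,6)B 1/4 unhappy
(3,1)A 1/4 unhappy
(3,2)B 4/7 ok
(3,3)B 3/6 ok
(3,4)A 2/7 unhappy
(3,5)A 3/7 ok
(3,6)A 2/5 ok
(4,1)B 1/3 ok
(4,3)B 4/6 ok
(4,4)B 5/8 ok
(4,5)B 4/8 ok
(4,6)A 2/5 ok
(5,1)A 1/2 ok
(5,3)A 2/6 ok
(5,4)B 5/7 ok
(5,5)B 5/6 ok
(5,6)B 2/3 ok
(6,2)A 3/3 ok
(6,3)A 2/4 ok
(6,4)B 2/4 ok
Unsatisfied: (1,6), (2,5), (2,6), (3,1), (3,4) — 5 in total.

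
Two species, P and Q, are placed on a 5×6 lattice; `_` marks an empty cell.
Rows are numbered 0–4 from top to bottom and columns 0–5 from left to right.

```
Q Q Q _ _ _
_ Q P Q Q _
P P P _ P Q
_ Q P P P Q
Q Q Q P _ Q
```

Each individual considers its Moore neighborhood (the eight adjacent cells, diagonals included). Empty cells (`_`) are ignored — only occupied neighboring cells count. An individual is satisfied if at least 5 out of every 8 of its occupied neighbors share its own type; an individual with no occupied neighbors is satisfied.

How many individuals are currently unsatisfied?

(0,0)Q 2/2 satisfied
(0,1)Q 3/4 satisfied
(0,2)Q 3/4 satisfied
(1,1)Q 3/7 not
(1,2)P 2/6 not
(1,3)Q 2/5 not
(1,4)Q 2/3 satisfied
(2,0)P 1/3 not
(2,1)P 4/6 satisfied
(2,2)P 4/7 not
(2,4)P 2/6 not
(2,5)Q 2/4 not
(3,1)Q 3/7 not
(3,2)P 4/7 not
(3,3)P 5/6 satisfied
(3,4)P 3/6 not
(3,5)Q 2/4 not
(4,0)Q 2/2 satisfied
(4,1)Q 3/4 satisfied
(4,2)Q 2/5 not
(4,3)P 3/4 satisfied
(4,5)Q 1/2 not
Unsatisfied: (1,1), (1,2), (1,3), (2,0), (2,2), (2,4), (2,5), (3,1), (3,2), (3,4), (3,5), (4,2), (4,5) — 13 in total.

13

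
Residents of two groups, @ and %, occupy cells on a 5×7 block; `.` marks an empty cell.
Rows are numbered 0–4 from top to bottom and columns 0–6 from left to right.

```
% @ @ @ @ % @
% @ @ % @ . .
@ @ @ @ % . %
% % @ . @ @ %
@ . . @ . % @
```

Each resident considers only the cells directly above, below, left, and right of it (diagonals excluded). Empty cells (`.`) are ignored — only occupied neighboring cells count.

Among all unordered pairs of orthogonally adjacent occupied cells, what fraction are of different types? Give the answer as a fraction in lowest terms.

20/37

Scan each occupied cell's neighbors to the right and below so each pair is counted once.
From row 0: 4 unlike of 11 pairs (running 4/11).
From row 1: 6 unlike of 9 pairs (running 10/20).
From row 2: 4 unlike of 9 pairs (running 14/29).
From row 3: 5 unlike of 7 pairs (running 19/36).
From row 4: 1 unlike of 1 pairs (running 20/37).
Total adjacent occupied pairs: 37; unlike-type pairs: 20.
20/37 is already in lowest terms.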